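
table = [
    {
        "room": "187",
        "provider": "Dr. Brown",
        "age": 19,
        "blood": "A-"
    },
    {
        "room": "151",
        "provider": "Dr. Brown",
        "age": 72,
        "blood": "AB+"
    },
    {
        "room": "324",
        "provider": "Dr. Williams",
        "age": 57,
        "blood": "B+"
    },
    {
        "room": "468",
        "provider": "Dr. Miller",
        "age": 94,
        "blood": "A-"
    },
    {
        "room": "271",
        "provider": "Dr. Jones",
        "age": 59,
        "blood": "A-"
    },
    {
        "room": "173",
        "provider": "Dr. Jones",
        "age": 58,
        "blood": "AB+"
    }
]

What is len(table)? 6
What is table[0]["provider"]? "Dr. Brown"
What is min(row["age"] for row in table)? 19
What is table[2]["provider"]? "Dr. Williams"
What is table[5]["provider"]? "Dr. Jones"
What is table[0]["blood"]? "A-"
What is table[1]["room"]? "151"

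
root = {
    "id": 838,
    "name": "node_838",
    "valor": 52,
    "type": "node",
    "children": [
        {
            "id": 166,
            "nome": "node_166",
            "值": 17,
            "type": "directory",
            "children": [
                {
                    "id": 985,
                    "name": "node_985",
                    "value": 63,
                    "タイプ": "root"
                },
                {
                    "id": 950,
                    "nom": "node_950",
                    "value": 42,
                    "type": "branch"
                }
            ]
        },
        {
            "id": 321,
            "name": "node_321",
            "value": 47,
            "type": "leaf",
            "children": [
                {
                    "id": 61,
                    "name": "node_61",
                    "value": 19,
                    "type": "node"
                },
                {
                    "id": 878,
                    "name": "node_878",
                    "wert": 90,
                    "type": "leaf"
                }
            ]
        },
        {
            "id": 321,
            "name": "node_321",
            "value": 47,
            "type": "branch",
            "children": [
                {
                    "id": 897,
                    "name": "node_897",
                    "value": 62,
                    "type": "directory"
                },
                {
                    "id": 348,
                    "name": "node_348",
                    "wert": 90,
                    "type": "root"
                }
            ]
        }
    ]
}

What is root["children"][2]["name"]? "node_321"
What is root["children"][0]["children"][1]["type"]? "branch"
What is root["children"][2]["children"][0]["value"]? 62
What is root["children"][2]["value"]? 47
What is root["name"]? "node_838"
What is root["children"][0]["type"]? "directory"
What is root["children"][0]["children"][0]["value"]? 63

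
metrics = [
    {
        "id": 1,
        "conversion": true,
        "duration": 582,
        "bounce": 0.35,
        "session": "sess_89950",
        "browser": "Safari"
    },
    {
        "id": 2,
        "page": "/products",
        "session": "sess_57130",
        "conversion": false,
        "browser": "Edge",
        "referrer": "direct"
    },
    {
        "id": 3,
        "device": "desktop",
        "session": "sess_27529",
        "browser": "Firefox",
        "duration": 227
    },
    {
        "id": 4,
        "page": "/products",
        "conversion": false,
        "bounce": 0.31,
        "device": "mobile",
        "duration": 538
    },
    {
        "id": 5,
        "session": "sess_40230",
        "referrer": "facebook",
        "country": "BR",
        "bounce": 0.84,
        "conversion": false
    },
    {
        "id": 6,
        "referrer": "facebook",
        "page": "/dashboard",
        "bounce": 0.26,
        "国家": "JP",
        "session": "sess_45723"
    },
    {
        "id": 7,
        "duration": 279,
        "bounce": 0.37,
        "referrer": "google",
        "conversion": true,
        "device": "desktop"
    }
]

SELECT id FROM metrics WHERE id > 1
[2, 3, 4, 5, 6, 7]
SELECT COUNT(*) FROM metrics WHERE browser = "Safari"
1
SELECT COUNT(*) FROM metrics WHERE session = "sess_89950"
1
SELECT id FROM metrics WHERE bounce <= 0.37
[1, 4, 6, 7]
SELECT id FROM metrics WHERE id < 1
[]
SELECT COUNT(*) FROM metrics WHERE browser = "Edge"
1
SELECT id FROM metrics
[1, 2, 3, 4, 5, 6, 7]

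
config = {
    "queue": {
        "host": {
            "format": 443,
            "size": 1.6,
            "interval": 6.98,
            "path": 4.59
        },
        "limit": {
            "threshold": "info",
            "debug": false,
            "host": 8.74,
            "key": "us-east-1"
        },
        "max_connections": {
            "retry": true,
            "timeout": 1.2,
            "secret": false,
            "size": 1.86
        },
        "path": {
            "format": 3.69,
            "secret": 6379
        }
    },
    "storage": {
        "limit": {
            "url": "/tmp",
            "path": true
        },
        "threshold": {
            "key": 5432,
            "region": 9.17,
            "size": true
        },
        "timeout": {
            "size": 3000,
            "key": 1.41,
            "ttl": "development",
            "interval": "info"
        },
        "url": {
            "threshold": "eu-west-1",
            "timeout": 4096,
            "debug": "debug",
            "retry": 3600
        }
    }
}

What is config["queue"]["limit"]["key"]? "us-east-1"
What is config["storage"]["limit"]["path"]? True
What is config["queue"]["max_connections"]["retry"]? True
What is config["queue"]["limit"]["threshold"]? "info"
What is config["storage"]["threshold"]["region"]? 9.17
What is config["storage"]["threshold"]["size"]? True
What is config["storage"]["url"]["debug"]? "debug"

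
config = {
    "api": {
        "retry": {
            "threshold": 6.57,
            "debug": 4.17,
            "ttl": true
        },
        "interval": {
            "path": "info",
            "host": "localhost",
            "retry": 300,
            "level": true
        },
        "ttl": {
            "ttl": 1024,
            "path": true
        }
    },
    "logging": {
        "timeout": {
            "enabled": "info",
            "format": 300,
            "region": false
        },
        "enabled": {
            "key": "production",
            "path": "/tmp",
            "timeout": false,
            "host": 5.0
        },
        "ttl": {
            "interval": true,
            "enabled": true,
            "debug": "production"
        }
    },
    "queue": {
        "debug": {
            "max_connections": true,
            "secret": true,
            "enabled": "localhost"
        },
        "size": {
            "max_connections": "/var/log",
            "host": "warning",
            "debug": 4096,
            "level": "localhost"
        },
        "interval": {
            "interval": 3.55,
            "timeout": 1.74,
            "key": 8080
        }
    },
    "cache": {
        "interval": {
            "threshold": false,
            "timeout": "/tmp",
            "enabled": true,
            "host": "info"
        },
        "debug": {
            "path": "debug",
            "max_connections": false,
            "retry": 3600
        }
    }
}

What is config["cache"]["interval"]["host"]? "info"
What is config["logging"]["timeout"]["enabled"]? "info"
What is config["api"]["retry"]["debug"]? 4.17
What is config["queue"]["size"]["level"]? "localhost"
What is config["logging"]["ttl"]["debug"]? "production"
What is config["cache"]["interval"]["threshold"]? False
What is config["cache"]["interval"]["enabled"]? True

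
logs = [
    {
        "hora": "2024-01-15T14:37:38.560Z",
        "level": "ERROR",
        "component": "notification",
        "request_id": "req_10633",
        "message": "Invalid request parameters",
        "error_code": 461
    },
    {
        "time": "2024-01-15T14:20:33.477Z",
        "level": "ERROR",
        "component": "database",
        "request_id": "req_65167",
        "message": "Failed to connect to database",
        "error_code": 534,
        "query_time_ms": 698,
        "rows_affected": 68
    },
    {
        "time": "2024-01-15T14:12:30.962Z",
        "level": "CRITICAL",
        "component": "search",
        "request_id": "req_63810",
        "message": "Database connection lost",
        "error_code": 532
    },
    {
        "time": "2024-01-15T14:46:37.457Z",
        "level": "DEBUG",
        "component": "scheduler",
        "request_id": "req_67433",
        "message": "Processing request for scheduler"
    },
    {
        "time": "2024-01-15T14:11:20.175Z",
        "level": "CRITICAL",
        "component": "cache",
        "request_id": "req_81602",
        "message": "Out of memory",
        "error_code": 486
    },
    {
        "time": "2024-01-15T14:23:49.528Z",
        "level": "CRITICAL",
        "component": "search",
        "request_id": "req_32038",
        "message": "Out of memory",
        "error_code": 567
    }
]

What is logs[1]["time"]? "2024-01-15T14:20:33.477Z"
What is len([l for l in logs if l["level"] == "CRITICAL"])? 3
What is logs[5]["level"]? "CRITICAL"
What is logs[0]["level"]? "ERROR"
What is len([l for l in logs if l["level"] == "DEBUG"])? 1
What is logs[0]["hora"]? "2024-01-15T14:37:38.560Z"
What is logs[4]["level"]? "CRITICAL"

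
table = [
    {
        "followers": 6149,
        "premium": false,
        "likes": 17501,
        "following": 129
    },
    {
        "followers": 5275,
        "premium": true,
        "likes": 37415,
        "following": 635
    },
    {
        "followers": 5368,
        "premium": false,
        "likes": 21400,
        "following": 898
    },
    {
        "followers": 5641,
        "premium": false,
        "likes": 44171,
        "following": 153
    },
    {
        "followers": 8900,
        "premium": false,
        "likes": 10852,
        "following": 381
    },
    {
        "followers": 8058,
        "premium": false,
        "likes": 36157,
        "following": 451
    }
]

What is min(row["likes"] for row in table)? 10852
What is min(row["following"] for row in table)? 129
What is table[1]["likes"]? 37415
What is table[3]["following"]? 153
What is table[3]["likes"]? 44171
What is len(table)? 6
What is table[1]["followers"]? 5275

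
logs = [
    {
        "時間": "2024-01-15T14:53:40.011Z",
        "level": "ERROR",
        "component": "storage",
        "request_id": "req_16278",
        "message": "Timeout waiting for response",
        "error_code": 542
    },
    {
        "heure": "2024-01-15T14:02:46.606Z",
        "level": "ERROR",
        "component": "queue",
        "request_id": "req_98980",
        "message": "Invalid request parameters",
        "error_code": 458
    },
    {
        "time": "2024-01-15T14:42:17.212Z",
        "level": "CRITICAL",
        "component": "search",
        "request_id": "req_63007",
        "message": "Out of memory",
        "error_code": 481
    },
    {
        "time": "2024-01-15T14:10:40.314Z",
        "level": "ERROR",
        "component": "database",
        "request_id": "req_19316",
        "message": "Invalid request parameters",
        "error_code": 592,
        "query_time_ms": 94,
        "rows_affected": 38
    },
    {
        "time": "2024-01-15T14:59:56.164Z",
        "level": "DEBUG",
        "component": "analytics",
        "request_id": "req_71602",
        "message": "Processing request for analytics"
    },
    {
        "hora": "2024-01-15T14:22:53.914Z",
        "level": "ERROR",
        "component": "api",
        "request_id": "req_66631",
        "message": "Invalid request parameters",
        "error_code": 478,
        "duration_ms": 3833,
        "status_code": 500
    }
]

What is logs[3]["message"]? "Invalid request parameters"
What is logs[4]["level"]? "DEBUG"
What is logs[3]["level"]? "ERROR"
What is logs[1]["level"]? "ERROR"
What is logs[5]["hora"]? "2024-01-15T14:22:53.914Z"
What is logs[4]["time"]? "2024-01-15T14:59:56.164Z"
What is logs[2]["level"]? "CRITICAL"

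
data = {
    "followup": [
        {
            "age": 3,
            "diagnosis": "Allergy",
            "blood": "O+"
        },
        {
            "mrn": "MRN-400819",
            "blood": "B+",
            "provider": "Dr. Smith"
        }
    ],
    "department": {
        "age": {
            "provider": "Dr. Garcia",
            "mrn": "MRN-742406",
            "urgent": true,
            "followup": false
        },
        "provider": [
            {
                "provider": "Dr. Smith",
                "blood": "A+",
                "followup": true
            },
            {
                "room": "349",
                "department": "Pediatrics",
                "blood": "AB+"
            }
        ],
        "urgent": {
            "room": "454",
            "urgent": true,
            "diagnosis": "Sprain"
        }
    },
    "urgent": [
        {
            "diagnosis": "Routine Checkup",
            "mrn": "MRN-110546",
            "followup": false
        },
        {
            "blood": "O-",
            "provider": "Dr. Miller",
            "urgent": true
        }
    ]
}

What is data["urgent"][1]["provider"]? "Dr. Miller"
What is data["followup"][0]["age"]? 3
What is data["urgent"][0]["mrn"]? "MRN-110546"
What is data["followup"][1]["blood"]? "B+"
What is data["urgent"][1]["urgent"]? True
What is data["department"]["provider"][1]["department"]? "Pediatrics"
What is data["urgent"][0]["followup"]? False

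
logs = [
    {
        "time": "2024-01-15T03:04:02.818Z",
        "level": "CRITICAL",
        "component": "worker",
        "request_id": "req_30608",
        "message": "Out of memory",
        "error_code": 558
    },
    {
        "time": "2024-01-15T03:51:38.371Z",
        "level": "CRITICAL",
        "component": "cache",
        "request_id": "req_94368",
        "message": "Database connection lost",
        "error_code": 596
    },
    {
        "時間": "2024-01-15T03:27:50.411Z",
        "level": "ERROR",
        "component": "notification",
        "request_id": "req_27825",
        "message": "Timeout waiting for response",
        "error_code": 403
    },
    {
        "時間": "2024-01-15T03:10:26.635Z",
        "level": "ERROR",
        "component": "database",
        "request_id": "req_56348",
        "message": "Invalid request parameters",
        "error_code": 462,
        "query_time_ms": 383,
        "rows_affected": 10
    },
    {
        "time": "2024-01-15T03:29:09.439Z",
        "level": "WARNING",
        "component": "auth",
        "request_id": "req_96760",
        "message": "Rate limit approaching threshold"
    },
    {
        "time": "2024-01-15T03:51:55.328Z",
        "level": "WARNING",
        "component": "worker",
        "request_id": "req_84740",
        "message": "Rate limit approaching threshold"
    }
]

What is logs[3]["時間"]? "2024-01-15T03:10:26.635Z"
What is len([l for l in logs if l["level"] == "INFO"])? 0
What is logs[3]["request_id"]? "req_56348"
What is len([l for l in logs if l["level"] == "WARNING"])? 2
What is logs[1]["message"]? "Database connection lost"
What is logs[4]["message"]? "Rate limit approaching threshold"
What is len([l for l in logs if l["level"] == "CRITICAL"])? 2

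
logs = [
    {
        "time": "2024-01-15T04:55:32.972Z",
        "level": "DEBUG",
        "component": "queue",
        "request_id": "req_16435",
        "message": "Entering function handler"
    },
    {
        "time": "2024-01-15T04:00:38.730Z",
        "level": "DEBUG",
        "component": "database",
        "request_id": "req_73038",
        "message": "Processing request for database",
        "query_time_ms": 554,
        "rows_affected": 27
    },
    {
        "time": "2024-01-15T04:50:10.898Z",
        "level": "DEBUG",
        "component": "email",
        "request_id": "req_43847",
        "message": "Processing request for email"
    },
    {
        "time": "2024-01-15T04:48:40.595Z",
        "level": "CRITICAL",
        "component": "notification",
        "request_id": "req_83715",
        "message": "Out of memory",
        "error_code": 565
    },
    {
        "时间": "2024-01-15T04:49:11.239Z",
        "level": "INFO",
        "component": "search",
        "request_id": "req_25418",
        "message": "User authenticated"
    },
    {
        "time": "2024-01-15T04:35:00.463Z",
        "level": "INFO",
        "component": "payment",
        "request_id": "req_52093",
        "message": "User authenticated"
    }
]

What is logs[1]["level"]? "DEBUG"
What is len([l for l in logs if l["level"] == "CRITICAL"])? 1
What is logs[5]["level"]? "INFO"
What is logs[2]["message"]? "Processing request for email"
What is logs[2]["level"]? "DEBUG"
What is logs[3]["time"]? "2024-01-15T04:48:40.595Z"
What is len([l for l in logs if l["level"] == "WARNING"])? 0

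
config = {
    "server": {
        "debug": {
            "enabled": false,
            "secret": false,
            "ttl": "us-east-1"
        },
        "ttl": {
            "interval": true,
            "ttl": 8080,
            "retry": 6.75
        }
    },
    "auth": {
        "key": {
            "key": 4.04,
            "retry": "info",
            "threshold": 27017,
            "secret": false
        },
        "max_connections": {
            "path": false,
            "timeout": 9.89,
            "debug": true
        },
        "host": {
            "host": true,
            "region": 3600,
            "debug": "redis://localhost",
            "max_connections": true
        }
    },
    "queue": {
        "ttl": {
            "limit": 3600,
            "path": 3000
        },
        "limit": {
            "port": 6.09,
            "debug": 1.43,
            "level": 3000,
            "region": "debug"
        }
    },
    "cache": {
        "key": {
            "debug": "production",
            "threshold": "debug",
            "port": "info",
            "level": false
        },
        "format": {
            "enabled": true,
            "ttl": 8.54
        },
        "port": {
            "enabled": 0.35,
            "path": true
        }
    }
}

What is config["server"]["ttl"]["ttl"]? 8080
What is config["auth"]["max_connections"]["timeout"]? 9.89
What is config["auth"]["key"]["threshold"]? 27017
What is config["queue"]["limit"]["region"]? "debug"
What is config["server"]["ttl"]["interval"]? True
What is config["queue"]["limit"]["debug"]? 1.43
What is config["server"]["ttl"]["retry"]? 6.75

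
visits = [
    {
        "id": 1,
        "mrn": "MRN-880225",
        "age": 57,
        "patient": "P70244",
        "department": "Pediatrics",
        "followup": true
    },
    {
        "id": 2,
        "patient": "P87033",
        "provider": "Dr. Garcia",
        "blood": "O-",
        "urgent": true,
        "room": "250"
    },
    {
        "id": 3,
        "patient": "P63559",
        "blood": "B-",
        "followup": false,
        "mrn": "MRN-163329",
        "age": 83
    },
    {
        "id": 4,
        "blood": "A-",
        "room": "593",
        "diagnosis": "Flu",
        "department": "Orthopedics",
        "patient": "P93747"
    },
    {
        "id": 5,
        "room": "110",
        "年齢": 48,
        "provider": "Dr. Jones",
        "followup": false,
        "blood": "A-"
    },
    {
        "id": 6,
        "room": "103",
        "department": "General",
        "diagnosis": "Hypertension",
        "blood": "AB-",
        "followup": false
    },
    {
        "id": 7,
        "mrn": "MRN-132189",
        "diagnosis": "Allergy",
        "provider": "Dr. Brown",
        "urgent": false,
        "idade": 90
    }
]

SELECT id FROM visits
[1, 2, 3, 4, 5, 6, 7]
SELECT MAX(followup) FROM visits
True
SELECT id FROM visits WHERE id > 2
[3, 4, 5, 6, 7]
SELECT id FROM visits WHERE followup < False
[]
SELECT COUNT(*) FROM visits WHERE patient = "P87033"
1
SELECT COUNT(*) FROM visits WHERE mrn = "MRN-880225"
1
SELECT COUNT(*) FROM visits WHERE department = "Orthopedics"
1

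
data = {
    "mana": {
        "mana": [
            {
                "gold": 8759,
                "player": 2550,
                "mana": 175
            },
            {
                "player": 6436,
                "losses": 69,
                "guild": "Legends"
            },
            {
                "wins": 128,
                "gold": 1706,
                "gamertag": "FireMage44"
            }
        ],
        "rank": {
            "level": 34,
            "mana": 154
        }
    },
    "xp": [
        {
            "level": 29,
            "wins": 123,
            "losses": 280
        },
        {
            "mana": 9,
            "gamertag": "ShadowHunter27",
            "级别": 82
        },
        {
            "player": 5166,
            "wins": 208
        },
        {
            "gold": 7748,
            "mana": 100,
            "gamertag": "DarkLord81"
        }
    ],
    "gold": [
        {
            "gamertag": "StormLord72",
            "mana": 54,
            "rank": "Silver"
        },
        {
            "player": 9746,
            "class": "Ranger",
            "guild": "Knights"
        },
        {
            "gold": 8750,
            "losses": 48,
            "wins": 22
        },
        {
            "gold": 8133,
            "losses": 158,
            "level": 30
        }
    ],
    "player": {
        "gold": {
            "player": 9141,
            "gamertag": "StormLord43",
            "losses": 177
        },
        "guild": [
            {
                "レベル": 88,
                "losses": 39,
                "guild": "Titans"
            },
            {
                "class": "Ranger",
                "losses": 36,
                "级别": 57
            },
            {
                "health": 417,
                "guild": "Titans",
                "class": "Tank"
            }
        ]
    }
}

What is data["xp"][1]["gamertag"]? "ShadowHunter27"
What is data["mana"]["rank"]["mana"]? 154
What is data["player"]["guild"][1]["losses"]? 36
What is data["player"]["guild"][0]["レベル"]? 88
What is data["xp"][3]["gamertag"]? "DarkLord81"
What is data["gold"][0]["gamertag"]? "StormLord72"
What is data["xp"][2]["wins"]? 208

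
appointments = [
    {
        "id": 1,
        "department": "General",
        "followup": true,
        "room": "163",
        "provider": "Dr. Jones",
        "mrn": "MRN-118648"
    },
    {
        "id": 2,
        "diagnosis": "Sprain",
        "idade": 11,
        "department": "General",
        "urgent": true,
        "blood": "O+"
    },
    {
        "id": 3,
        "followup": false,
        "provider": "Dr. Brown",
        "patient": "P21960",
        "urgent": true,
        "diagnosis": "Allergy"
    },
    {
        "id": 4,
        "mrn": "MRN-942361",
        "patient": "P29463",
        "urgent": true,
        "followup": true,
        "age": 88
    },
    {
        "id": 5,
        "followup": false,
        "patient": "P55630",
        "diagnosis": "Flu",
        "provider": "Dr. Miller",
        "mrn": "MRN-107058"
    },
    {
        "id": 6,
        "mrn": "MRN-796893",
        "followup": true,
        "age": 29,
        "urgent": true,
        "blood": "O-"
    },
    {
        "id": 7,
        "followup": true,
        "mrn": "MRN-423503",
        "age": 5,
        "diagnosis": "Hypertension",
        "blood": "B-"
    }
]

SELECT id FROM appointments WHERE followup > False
[1, 4, 6, 7]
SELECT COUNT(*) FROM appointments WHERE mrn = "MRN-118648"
1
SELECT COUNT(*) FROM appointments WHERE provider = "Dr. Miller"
1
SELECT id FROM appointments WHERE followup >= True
[1, 4, 6, 7]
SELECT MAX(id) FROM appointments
7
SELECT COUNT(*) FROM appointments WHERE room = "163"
1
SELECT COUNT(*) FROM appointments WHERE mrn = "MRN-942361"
1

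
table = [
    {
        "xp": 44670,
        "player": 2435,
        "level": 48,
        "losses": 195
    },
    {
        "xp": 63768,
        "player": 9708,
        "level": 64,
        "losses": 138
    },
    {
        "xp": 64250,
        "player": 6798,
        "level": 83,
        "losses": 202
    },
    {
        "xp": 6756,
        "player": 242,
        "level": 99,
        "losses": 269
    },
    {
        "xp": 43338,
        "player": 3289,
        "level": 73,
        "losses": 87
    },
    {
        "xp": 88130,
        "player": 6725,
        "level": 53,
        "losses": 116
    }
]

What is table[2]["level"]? 83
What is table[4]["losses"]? 87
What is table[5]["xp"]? 88130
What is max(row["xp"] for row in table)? 88130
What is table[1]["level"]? 64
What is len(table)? 6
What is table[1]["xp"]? 63768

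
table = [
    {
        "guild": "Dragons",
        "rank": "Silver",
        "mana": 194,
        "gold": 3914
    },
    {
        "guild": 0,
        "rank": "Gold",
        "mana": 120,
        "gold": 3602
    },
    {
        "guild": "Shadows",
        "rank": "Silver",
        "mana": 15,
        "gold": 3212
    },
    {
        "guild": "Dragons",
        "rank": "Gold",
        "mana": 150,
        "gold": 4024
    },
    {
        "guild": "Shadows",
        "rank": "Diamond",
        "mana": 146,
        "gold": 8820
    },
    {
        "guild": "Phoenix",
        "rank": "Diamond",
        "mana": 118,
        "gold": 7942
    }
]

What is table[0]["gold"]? 3914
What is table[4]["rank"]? "Diamond"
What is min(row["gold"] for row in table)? 3212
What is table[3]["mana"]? 150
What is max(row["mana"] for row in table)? 194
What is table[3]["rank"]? "Gold"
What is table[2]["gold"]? 3212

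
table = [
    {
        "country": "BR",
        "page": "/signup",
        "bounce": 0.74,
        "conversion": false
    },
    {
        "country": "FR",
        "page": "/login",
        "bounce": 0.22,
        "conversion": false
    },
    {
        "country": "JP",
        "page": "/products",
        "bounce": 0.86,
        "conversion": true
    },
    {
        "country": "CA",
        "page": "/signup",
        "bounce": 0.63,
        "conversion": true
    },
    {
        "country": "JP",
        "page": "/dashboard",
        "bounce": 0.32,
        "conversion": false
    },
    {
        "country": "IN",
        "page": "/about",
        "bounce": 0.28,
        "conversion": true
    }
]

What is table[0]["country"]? "BR"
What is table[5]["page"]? "/about"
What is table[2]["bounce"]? 0.86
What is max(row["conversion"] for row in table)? True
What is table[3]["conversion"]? True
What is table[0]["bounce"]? 0.74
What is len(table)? 6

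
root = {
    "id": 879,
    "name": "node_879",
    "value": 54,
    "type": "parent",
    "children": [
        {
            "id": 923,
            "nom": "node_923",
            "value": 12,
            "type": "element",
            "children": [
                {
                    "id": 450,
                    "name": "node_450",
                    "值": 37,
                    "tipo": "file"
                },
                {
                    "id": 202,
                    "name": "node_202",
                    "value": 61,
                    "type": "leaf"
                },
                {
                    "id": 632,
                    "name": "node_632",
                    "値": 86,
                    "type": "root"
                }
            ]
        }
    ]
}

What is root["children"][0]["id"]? 923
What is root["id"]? 879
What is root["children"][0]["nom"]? "node_923"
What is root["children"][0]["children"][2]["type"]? "root"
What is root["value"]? 54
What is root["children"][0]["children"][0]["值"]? 37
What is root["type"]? "parent"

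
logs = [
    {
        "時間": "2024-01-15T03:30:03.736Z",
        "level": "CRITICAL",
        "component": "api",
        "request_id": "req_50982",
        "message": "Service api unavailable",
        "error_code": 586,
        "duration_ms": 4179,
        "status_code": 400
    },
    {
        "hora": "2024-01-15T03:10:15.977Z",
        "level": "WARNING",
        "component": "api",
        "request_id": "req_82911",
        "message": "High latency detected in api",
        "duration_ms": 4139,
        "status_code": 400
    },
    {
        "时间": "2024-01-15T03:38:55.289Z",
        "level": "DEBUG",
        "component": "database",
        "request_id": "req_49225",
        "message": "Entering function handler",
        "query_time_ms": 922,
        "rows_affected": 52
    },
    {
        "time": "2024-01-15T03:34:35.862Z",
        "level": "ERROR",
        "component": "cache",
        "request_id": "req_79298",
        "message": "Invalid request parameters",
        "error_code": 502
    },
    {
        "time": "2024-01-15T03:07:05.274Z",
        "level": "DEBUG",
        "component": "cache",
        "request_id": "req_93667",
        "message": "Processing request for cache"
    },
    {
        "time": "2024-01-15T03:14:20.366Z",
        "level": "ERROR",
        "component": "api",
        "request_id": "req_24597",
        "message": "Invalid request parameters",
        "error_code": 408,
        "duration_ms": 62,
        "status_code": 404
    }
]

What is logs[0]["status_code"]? 400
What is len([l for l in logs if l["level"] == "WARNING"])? 1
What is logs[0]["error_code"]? 586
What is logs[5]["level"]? "ERROR"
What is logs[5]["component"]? "api"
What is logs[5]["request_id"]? "req_24597"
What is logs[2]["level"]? "DEBUG"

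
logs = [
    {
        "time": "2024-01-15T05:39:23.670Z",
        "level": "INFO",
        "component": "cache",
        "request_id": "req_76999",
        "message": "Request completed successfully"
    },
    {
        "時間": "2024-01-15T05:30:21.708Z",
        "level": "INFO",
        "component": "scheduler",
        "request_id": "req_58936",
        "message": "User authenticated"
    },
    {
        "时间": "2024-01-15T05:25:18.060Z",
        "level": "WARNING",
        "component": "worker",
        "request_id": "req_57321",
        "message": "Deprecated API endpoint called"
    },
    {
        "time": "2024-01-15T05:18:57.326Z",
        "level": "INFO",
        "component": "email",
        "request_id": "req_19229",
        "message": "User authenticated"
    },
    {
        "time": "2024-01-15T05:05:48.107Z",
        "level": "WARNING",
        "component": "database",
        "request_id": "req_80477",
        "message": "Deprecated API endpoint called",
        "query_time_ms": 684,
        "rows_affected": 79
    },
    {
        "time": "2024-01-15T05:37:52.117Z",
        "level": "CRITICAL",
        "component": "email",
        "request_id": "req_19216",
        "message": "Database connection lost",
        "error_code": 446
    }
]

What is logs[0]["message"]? "Request completed successfully"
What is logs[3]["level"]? "INFO"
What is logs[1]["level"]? "INFO"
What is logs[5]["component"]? "email"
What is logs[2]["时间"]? "2024-01-15T05:25:18.060Z"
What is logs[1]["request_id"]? "req_58936"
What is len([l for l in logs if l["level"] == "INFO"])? 3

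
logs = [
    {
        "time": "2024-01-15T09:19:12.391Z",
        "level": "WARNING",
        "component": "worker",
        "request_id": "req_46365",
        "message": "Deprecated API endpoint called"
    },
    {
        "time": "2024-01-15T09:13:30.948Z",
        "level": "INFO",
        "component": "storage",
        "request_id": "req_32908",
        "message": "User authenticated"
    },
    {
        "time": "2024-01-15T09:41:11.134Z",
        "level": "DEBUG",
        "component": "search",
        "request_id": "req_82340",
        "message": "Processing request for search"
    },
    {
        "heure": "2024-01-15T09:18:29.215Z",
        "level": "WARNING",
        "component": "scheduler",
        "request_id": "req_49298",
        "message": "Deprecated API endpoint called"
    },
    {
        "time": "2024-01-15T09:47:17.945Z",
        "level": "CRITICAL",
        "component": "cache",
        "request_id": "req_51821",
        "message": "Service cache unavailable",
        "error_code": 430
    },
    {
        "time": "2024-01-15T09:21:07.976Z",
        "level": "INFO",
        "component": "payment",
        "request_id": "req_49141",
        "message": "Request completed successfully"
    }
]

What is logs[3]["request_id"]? "req_49298"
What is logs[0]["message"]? "Deprecated API endpoint called"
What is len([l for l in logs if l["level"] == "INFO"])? 2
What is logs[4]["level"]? "CRITICAL"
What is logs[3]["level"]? "WARNING"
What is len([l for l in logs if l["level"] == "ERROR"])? 0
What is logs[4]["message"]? "Service cache unavailable"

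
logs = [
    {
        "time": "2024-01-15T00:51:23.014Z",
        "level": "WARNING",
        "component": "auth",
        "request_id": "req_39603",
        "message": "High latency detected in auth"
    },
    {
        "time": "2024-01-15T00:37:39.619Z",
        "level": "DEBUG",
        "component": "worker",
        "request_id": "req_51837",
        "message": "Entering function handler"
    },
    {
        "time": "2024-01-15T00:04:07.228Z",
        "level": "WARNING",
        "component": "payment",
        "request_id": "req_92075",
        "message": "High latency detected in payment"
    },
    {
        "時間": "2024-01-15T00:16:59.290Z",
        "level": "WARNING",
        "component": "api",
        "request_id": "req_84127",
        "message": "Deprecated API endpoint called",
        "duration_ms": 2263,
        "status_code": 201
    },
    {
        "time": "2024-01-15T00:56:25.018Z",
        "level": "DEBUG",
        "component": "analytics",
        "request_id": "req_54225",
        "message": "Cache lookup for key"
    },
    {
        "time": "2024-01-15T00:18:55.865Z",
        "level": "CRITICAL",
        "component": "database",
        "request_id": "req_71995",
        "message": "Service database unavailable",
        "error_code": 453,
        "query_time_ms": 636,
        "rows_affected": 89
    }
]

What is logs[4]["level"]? "DEBUG"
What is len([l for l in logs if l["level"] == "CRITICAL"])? 1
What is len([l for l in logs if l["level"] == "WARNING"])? 3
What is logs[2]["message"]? "High latency detected in payment"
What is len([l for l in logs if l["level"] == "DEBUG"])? 2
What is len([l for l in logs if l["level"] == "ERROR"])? 0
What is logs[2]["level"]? "WARNING"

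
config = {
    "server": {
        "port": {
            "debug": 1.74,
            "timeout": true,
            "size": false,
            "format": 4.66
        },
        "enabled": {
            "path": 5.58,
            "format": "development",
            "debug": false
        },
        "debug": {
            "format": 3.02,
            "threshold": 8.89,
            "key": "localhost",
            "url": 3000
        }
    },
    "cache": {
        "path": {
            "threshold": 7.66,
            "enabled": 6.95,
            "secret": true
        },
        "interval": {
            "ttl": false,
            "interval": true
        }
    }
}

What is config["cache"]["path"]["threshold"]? 7.66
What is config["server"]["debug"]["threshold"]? 8.89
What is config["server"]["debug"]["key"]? "localhost"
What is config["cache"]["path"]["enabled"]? 6.95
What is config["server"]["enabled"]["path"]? 5.58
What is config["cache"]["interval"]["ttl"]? False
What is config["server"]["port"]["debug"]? 1.74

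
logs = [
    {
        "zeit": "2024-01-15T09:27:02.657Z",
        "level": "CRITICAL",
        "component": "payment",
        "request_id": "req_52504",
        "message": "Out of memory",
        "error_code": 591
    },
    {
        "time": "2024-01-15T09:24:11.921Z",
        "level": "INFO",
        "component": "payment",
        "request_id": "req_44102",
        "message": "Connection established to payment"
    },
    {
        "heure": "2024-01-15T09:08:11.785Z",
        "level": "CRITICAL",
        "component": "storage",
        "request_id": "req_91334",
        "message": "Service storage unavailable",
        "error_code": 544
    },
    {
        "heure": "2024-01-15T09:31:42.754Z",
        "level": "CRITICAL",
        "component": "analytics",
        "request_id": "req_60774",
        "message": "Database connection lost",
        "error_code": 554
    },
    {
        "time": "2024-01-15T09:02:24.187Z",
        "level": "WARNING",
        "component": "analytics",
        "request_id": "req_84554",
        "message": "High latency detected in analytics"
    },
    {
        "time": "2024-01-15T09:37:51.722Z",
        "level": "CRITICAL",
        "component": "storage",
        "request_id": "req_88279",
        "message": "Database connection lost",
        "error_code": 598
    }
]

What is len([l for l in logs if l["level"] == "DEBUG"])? 0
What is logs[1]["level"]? "INFO"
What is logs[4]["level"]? "WARNING"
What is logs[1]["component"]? "payment"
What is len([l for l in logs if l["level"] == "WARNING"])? 1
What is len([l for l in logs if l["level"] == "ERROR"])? 0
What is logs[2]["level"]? "CRITICAL"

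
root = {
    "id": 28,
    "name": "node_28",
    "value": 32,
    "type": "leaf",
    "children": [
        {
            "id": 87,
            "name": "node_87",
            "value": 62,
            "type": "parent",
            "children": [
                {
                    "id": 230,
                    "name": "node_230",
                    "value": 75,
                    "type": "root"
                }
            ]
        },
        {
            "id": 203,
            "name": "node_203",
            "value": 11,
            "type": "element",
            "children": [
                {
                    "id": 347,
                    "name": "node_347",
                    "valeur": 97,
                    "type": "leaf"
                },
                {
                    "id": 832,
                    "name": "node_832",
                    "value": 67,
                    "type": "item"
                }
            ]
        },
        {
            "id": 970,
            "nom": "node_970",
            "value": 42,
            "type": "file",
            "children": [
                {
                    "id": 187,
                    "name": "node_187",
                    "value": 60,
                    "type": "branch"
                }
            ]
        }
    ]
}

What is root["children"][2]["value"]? 42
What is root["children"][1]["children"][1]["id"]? 832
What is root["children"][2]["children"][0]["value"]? 60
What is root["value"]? 32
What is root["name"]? "node_28"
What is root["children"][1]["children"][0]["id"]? 347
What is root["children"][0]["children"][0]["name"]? "node_230"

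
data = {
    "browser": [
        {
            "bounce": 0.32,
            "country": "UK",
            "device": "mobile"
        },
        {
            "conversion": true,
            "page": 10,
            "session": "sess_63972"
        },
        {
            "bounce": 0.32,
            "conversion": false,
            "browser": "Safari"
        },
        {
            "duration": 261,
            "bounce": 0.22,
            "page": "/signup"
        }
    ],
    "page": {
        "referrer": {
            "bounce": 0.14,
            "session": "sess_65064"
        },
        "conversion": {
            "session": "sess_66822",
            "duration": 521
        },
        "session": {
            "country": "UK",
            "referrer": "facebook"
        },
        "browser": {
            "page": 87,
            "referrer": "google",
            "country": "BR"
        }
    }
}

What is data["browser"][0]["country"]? "UK"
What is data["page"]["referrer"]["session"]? "sess_65064"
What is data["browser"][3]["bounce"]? 0.22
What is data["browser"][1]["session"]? "sess_63972"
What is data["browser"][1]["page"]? 10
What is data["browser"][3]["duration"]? 261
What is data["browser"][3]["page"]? "/signup"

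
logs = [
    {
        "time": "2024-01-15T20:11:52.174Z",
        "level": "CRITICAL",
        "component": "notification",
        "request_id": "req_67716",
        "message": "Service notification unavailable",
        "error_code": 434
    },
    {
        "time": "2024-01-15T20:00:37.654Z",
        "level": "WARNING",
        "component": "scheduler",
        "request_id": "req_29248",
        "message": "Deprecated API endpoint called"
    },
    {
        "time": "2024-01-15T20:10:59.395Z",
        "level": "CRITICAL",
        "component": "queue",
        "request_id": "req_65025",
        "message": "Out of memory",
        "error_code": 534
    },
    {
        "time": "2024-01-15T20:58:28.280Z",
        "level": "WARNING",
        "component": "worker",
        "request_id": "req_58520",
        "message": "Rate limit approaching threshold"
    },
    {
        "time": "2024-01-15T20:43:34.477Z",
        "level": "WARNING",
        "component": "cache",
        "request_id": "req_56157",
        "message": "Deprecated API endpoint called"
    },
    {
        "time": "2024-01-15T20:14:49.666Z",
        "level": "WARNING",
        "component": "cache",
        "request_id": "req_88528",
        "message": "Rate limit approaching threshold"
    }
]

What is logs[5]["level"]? "WARNING"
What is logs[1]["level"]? "WARNING"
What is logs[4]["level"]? "WARNING"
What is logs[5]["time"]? "2024-01-15T20:14:49.666Z"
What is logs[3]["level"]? "WARNING"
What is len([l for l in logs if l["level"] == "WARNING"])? 4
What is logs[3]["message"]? "Rate limit approaching threshold"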